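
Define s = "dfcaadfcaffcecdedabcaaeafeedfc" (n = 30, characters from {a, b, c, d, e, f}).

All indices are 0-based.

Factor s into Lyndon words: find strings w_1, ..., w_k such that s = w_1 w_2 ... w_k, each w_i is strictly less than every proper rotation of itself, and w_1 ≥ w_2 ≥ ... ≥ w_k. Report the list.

["df", "c", "aadfcaffcecdedabcaaeafeedfc"]

emit factor 1: 'df' (i=0, period=2)
emit factor 2: 'c' (i=2, period=1)
emit factor 3: 'aadfcaffcecdedabcaaeafeedfc' (i=3, period=27)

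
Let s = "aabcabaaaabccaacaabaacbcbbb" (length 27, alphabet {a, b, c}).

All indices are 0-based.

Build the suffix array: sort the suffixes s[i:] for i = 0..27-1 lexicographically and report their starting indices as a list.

rank | idx | suffix
   0 |   6 | aaaabccaacaabaacbcbbb
   1 |   7 | aaabccaacaabaacbcbbb
   2 |  16 | aabaacbcbbb
   3 |   0 | aabcabaaaabccaacaabaacbcbbb
   4 |   8 | aabccaacaabaacbcbbb
   5 |  13 | aacaabaacbcbbb
   6 |  19 | aacbcbbb
   7 |   4 | abaaaabccaacaabaacbcbbb
   8 |  17 | abaacbcbbb
   9 |   1 | abcabaaaabccaacaabaacbcbbb
  10 |   9 | abccaacaabaacbcbbb
  11 |  14 | acaabaacbcbbb
  12 |  20 | acbcbbb
  13 |  26 | b
  14 |   5 | baaaabccaacaabaacbcbbb
  15 |  18 | baacbcbbb
  16 |  25 | bb
  17 |  24 | bbb
  18 |   2 | bcabaaaabccaacaabaacbcbbb
  19 |  22 | bcbbb
  20 |  10 | bccaacaabaacbcbbb
  21 |  15 | caabaacbcbbb
  22 |  12 | caacaabaacbcbbb
  23 |   3 | cabaaaabccaacaabaacbcbbb
  24 |  23 | cbbb
  25 |  21 | cbcbbb
  26 |  11 | ccaacaabaacbcbbb

[6, 7, 16, 0, 8, 13, 19, 4, 17, 1, 9, 14, 20, 26, 5, 18, 25, 24, 2, 22, 10, 15, 12, 3, 23, 21, 11]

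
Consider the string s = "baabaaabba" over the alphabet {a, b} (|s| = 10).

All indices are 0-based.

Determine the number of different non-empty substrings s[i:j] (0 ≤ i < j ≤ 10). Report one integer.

rank | idx | suffix
   0 |   9 | a
   1 |   4 | aaabba
   2 |   1 | aabaaabba
   3 |   5 | aabba
   4 |   2 | abaaabba
   5 |   6 | abba
   6 |   8 | ba
   7 |   3 | baaabba
   8 |   0 | baabaaabba
   9 |   7 | bba

SA = [9, 4, 1, 5, 2, 6, 8, 3, 0, 7]
[i] adj suffixes → lcp
  [1] 9/4 → 1 ('a')
  [2] 4/1 → 2 ('aa')
  [3] 1/5 → 3 ('aab')
  [4] 5/2 → 1 ('a')
  [5] 2/6 → 2 ('ab')
  [6] 6/8 → 0 ('')
  [7] 8/3 → 2 ('ba')
  [8] 3/0 → 3 ('baa')
  [9] 0/7 → 1 ('b')

n(n+1)/2 = 10·11/2 = 55
Σ LCP = 0 + 1 + 2 + 3 + 1 + 2 + 0 + 2 + 3 + 1 = 15
distinct = 55 − 15 = 40

40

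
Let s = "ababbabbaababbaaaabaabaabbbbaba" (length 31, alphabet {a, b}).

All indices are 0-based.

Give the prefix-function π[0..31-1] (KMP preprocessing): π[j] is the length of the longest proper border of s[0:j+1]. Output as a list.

[0, 0, 1, 2, 0, 1, 2, 0, 1, 1, 2, 3, 4, 5, 6, 1, 1, 1, 2, 3, 1, 2, 3, 1, 2, 0, 0, 0, 1, 2, 3]

π[0] = 0
j=1 s[j]='b': π[1]=0 (border '')
j=2 s[j]='a': π[2]=1 (border 'a')
j=3 s[j]='b': π[3]=2 (border 'ab')
j=4 s[j]='b': k: 2→0; π[4]=0 (border '')
j=5 s[j]='a': π[5]=1 (border 'a')
j=6 s[j]='b': π[6]=2 (border 'ab')
j=7 s[j]='b': k: 2→0; π[7]=0 (border '')
j=8 s[j]='a': π[8]=1 (border 'a')
j=9 s[j]='a': k: 1→0; π[9]=1 (border 'a')
j=10 s[j]='b': π[10]=2 (border 'ab')
j=11 s[j]='a': π[11]=3 (border 'aba')
j=12 s[j]='b': π[12]=4 (border 'abab')
j=13 s[j]='b': π[13]=5 (border 'ababb')
j=14 s[j]='a': π[14]=6 (border 'ababba')
j=15 s[j]='a': k: 6→1→0; π[15]=1 (border 'a')
j=16 s[j]='a': k: 1→0; π[16]=1 (border 'a')
j=17 s[j]='a': k: 1→0; π[17]=1 (border 'a')
j=18 s[j]='b': π[18]=2 (border 'ab')
j=19 s[j]='a': π[19]=3 (border 'aba')
j=20 s[j]='a': k: 3→1→0; π[20]=1 (border 'a')
j=21 s[j]='b': π[21]=2 (border 'ab')
j=22 s[j]='a': π[22]=3 (border 'aba')
j=23 s[j]='a': k: 3→1→0; π[23]=1 (border 'a')
j=24 s[j]='b': π[24]=2 (border 'ab')
j=25 s[j]='b': k: 2→0; π[25]=0 (border '')
j=26 s[j]='b': π[26]=0 (border '')
j=27 s[j]='b': π[27]=0 (border '')
j=28 s[j]='a': π[28]=1 (border 'a')
j=29 s[j]='b': π[29]=2 (border 'ab')
j=30 s[j]='a': π[30]=3 (border 'aba')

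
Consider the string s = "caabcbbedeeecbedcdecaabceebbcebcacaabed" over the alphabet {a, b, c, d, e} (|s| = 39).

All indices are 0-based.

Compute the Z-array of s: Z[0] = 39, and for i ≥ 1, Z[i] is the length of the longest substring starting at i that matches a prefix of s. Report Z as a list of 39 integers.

[39, 0, 0, 0, 1, 0, 0, 0, 0, 0, 0, 0, 1, 0, 0, 0, 1, 0, 0, 5, 0, 0, 0, 1, 0, 0, 0, 0, 1, 0, 0, 2, 0, 4, 0, 0, 0, 0, 0]

Z[0]=39
i=1: fresh scan; Z[1]=0
i=2: fresh scan; Z[2]=0
i=3: fresh scan; Z[3]=0
i=4: fresh scan; Z[4]=1 extend→box=[4,5)
i=5: fresh scan; Z[5]=0
i=6: fresh scan; Z[6]=0
i=7: fresh scan; Z[7]=0
i=8: fresh scan; Z[8]=0
i=9: fresh scan; Z[9]=0
i=10: fresh scan; Z[10]=0
i=11: fresh scan; Z[11]=0
i=12: fresh scan; Z[12]=1 extend→box=[12,13)
i=13: fresh scan; Z[13]=0
i=14: fresh scan; Z[14]=0
i=15: fresh scan; Z[15]=0
i=16: fresh scan; Z[16]=1 extend→box=[16,17)
i=17: fresh scan; Z[17]=0
i=18: fresh scan; Z[18]=0
i=19: fresh scan; Z[19]=5 extend→box=[19,24)
i=20: min(r-i=4, Z[1]=0)=0; Z[20]=0
i=21: min(r-i=3, Z[2]=0)=0; Z[21]=0
i=22: min(r-i=2, Z[3]=0)=0; Z[22]=0
i=23: min(r-i=1, Z[4]=1)=1; Z[23]=1
i=24: fresh scan; Z[24]=0
i=25: fresh scan; Z[25]=0
i=26: fresh scan; Z[26]=0
i=27: fresh scan; Z[27]=0
i=28: fresh scan; Z[28]=1 extend→box=[28,29)
i=29: fresh scan; Z[29]=0
i=30: fresh scan; Z[30]=0
i=31: fresh scan; Z[31]=2 extend→box=[31,33)
i=32: min(r-i=1, Z[1]=0)=0; Z[32]=0
i=33: fresh scan; Z[33]=4 extend→box=[33,37)
i=34: min(r-i=3, Z[1]=0)=0; Z[34]=0
i=35: min(r-i=2, Z[2]=0)=0; Z[35]=0
i=36: min(r-i=1, Z[3]=0)=0; Z[36]=0
i=37: fresh scan; Z[37]=0
i=38: fresh scan; Z[38]=0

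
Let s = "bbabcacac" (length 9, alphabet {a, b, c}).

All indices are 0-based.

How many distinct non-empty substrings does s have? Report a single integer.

rank→(start, suffix):
  0 → (2, 'abcacac')
  1 → (7, 'ac')
  2 → (5, 'acac')
  3 → (1, 'babcacac')
  4 → (0, 'bbabcacac')
  5 → (3, 'bcacac')
  6 → (8, 'c')
  7 → (6, 'cac')
  8 → (4, 'cacac')

SA = [2, 7, 5, 1, 0, 3, 8, 6, 4]
i: (SA[i-1],SA[i]) lcp shared
  1: (2,7) 1 'a'
  2: (7,5) 2 'ac'
  3: (5,1) 0 ''
  4: (1,0) 1 'b'
  5: (0,3) 1 'b'
  6: (3,8) 0 ''
  7: (8,6) 1 'c'
  8: (6,4) 3 'cac'

n(n+1)/2 = 9·10/2 = 45
Σ LCP = 0 + 1 + 2 + 0 + 1 + 1 + 0 + 1 + 3 = 9
distinct = 45 − 9 = 36

36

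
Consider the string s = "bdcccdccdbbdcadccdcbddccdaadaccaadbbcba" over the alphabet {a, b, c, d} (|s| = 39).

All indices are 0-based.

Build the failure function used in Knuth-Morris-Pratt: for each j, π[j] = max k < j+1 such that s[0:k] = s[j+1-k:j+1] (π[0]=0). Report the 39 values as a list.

[0, 0, 0, 0, 0, 0, 0, 0, 0, 1, 1, 2, 3, 0, 0, 0, 0, 0, 0, 1, 2, 0, 0, 0, 0, 0, 0, 0, 0, 0, 0, 0, 0, 0, 1, 1, 0, 1, 0]

π[0] = 0
j=1 s[j]='d': π[1]=0 (border '')
j=2 s[j]='c': π[2]=0 (border '')
j=3 s[j]='c': π[3]=0 (border '')
j=4 s[j]='c': π[4]=0 (border '')
j=5 s[j]='d': π[5]=0 (border '')
j=6 s[j]='c': π[6]=0 (border '')
j=7 s[j]='c': π[7]=0 (border '')
j=8 s[j]='d': π[8]=0 (border '')
j=9 s[j]='b': π[9]=1 (border 'b')
j=10 s[j]='b': k: 1→0; π[10]=1 (border 'b')
j=11 s[j]='d': π[11]=2 (border 'bd')
j=12 s[j]='c': π[12]=3 (border 'bdc')
j=13 s[j]='a': k: 3→0; π[13]=0 (border '')
j=14 s[j]='d': π[14]=0 (border '')
j=15 s[j]='c': π[15]=0 (border '')
j=16 s[j]='c': π[16]=0 (border '')
j=17 s[j]='d': π[17]=0 (border '')
j=18 s[j]='c': π[18]=0 (border '')
j=19 s[j]='b': π[19]=1 (border 'b')
j=20 s[j]='d': π[20]=2 (border 'bd')
j=21 s[j]='d': k: 2→0; π[21]=0 (border '')
j=22 s[j]='c': π[22]=0 (border '')
j=23 s[j]='c': π[23]=0 (border '')
j=24 s[j]='d': π[24]=0 (border '')
j=25 s[j]='a': π[25]=0 (border '')
j=26 s[j]='a': π[26]=0 (border '')
j=27 s[j]='d': π[27]=0 (border '')
j=28 s[j]='a': π[28]=0 (border '')
j=29 s[j]='c': π[29]=0 (border '')
j=30 s[j]='c': π[30]=0 (border '')
j=31 s[j]='a': π[31]=0 (border '')
j=32 s[j]='a': π[32]=0 (border '')
j=33 s[j]='d': π[33]=0 (border '')
j=34 s[j]='b': π[34]=1 (border 'b')
j=35 s[j]='b': k: 1→0; π[35]=1 (border 'b')
j=36 s[j]='c': k: 1→0; π[36]=0 (border '')
j=37 s[j]='b': π[37]=1 (border 'b')
j=38 s[j]='a': k: 1→0; π[38]=0 (border '')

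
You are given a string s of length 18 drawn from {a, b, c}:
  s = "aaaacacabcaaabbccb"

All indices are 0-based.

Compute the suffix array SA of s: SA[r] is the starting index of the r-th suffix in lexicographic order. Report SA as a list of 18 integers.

[0, 10, 1, 11, 2, 12, 7, 5, 3, 17, 13, 8, 14, 9, 6, 4, 16, 15]

rank | idx | suffix
   0 |   0 | aaaacacabcaaabbccb
   1 |  10 | aaabbccb
   2 |   1 | aaacacabcaaabbccb
   3 |  11 | aabbccb
   4 |   2 | aacacabcaaabbccb
   5 |  12 | abbccb
   6 |   7 | abcaaabbccb
   7 |   5 | acabcaaabbccb
   8 |   3 | acacabcaaabbccb
   9 |  17 | b
  10 |  13 | bbccb
  11 |   8 | bcaaabbccb
  12 |  14 | bccb
  13 |   9 | caaabbccb
  14 |   6 | cabcaaabbccb
  15 |   4 | cacabcaaabbccb
  16 |  16 | cb
  17 |  15 | ccb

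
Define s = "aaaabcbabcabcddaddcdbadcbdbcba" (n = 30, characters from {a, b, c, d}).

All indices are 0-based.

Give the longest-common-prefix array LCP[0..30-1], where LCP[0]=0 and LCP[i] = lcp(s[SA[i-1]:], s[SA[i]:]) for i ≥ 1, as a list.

rank | idx | suffix
   0 |  29 | a
   1 |   0 | aaaabcbabcabcddaddcdbadcbdbcba
   2 |   1 | aaabcbabcabcddaddcdbadcbdbcba
   3 |   2 | aabcbabcabcddaddcdbadcbdbcba
   4 |   7 | abcabcddaddcdbadcbdbcba
   5 |   3 | abcbabcabcddaddcdbadcbdbcba
   6 |  10 | abcddaddcdbadcbdbcba
   7 |  21 | adcbdbcba
   8 |  15 | addcdbadcbdbcba
   9 |  28 | ba
  10 |   6 | babcabcddaddcdbadcbdbcba
  11 |  20 | badcbdbcba
  12 |   8 | bcabcddaddcdbadcbdbcba
  13 |  26 | bcba
  14 |   4 | bcbabcabcddaddcdbadcbdbcba
  15 |  11 | bcddaddcdbadcbdbcba
  16 |  24 | bdbcba
  17 |   9 | cabcddaddcdbadcbdbcba
  18 |  27 | cba
  19 |   5 | cbabcabcddaddcdbadcbdbcba
  20 |  23 | cbdbcba
  21 |  18 | cdbadcbdbcba
  22 |  12 | cddaddcdbadcbdbcba
  23 |  14 | daddcdbadcbdbcba
  24 |  19 | dbadcbdbcba
  25 |  25 | dbcba
  26 |  22 | dcbdbcba
  27 |  17 | dcdbadcbdbcba
  28 |  13 | ddaddcdbadcbdbcba
  29 |  16 | ddcdbadcbdbcba

SA = [29, 0, 1, 2, 7, 3, 10, 21, 15, 28, 6, 20, 8, 26, 4, 11, 24, 9, 27, 5, 23, 18, 12, 14, 19, 25, 22, 17, 13, 16]
[i] adj suffixes → lcp
  [1] 29/0 → 1 ('a')
  [2] 0/1 → 3 ('aaa')
  [3] 1/2 → 2 ('aa')
  [4] 2/7 → 1 ('a')
  [5] 7/3 → 3 ('abc')
  [6] 3/10 → 3 ('abc')
  [7] 10/21 → 1 ('a')
  [8] 21/15 → 2 ('ad')
  [9] 15/28 → 0 ('')
  [10] 28/6 → 2 ('ba')
  [11] 6/20 → 2 ('ba')
  [12] 20/8 → 1 ('b')
  [13] 8/26 → 2 ('bc')
  [14] 26/4 → 4 ('bcba')
  [15] 4/11 → 2 ('bc')
  [16] 11/24 → 1 ('b')
  [17] 24/9 → 0 ('')
  [18] 9/27 → 1 ('c')
  [19] 27/5 → 3 ('cba')
  [20] 5/23 → 2 ('cb')
  [21] 23/18 → 1 ('c')
  [22] 18/12 → 2 ('cd')
  [23] 12/14 → 0 ('')
  [24] 14/19 → 1 ('d')
  [25] 19/25 → 2 ('db')
  [26] 25/22 → 1 ('d')
  [27] 22/17 → 2 ('dc')
  [28] 17/13 → 1 ('d')
  [29] 13/16 → 2 ('dd')

[0, 1, 3, 2, 1, 3, 3, 1, 2, 0, 2, 2, 1, 2, 4, 2, 1, 0, 1, 3, 2, 1, 2, 0, 1, 2, 1, 2, 1, 2]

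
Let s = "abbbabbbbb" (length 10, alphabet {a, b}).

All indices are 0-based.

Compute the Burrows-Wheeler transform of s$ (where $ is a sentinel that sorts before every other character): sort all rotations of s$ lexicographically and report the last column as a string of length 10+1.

rank  rotation     last
    0  $abbbabbbbb  b
    1  abbbabbbbb$  $
    2  abbbbb$abbb  b
    3  b$abbbabbbb  b
    4  babbbbb$abb  b
    5  bb$abbbabbb  b
    6  bbabbbbb$ab  b
    7  bbb$abbbabb  b
    8  bbbabbbbb$a  a
    9  bbbb$abbbab  b
   10  bbbbb$abbba  a

b$bbbbbbaba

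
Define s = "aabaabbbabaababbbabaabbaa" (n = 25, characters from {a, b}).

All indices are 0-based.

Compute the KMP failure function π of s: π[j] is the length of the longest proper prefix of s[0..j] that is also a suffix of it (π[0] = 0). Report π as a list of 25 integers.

[0, 1, 0, 1, 2, 3, 0, 0, 1, 0, 1, 2, 3, 4, 0, 0, 0, 1, 0, 1, 2, 3, 0, 1, 2]

π[0] = 0
j=1 s[j]='a': π[1]=1 (border 'a')
j=2 s[j]='b': k: 1→0; π[2]=0 (border '')
j=3 s[j]='a': π[3]=1 (border 'a')
j=4 s[j]='a': π[4]=2 (border 'aa')
j=5 s[j]='b': π[5]=3 (border 'aab')
j=6 s[j]='b': k: 3→0; π[6]=0 (border '')
j=7 s[j]='b': π[7]=0 (border '')
j=8 s[j]='a': π[8]=1 (border 'a')
j=9 s[j]='b': k: 1→0; π[9]=0 (border '')
j=10 s[j]='a': π[10]=1 (border 'a')
j=11 s[j]='a': π[11]=2 (border 'aa')
j=12 s[j]='b': π[12]=3 (border 'aab')
j=13 s[j]='a': π[13]=4 (border 'aaba')
j=14 s[j]='b': k: 4→1→0; π[14]=0 (border '')
j=15 s[j]='b': π[15]=0 (border '')
j=16 s[j]='b': π[16]=0 (border '')
j=17 s[j]='a': π[17]=1 (border 'a')
j=18 s[j]='b': k: 1→0; π[18]=0 (border '')
j=19 s[j]='a': π[19]=1 (border 'a')
j=20 s[j]='a': π[20]=2 (border 'aa')
j=21 s[j]='b': π[21]=3 (border 'aab')
j=22 s[j]='b': k: 3→0; π[22]=0 (border '')
j=23 s[j]='a': π[23]=1 (border 'a')
j=24 s[j]='a': π[24]=2 (border 'aa')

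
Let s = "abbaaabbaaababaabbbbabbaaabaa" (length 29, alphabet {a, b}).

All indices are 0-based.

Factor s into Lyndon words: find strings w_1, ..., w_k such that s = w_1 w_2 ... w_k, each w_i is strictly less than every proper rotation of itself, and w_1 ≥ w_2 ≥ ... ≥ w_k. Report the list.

["abb", "aaabb", "aaababaabbbbabb", "aaab", "a", "a"]

emit factor 1: 'abb' (i=0, period=3)
emit factor 2: 'aaabb' (i=3, period=5)
emit factor 3: 'aaababaabbbbabb' (i=8, period=15)
emit factor 4: 'aaab' (i=23, period=4)
emit factor 5: 'a' (i=27, period=1)
emit factor 6: 'a' (i=28, period=1)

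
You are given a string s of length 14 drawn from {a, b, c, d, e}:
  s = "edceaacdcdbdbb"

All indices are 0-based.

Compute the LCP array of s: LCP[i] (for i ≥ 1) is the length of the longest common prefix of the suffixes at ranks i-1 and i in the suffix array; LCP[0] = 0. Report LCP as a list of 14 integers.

sorted suffixes:
  #0 SA[0]=4  'aacdcdbdbb'
  #1 SA[1]=5  'acdcdbdbb'
  #2 SA[2]=13  'b'
  #3 SA[3]=12  'bb'
  #4 SA[4]=10  'bdbb'
  #5 SA[5]=8  'cdbdbb'
  #6 SA[6]=6  'cdcdbdbb'
  #7 SA[7]=2  'ceaacdcdbdbb'
  #8 SA[8]=11  'dbb'
  #9 SA[9]=9  'dbdbb'
  #10 SA[10]=7  'dcdbdbb'
  #11 SA[11]=1  'dceaacdcdbdbb'
  #12 SA[12]=3  'eaacdcdbdbb'
  #13 SA[13]=0  'edceaacdcdbdbb'

SA = [4, 5, 13, 12, 10, 8, 6, 2, 11, 9, 7, 1, 3, 0]
i: (SA[i-1],SA[i]) lcp shared
  1: (4,5) 1 'a'
  2: (5,13) 0 ''
  3: (13,12) 1 'b'
  4: (12,10) 1 'b'
  5: (10,8) 0 ''
  6: (8,6) 2 'cd'
  7: (6,2) 1 'c'
  8: (2,11) 0 ''
  9: (11,9) 2 'db'
  10: (9,7) 1 'd'
  11: (7,1) 2 'dc'
  12: (1,3) 0 ''
  13: (3,0) 1 'e'

[0, 1, 0, 1, 1, 0, 2, 1, 0, 2, 1, 2, 0, 1]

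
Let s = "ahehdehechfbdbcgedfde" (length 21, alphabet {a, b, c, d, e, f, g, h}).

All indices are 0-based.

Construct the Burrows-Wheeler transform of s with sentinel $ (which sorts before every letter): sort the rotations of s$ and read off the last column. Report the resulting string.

e$dfbebfhedhghdhdceeac

rank  rotation                last
    0  $ahehdehechfbdbcgedfde  e
    1  ahehdehechfbdbcgedfde$  $
    2  bcgedfde$ahehdehechfbd  d
    3  bdbcgedfde$ahehdehechf  f
    4  cgedfde$ahehdehechfbdb  b
    5  chfbdbcgedfde$ahehdehe  e
    6  dbcgedfde$ahehdehechfb  b
    7  de$ahehdehechfbdbcgedf  f
    8  dehechfbdbcgedfde$aheh  h
    9  dfde$ahehdehechfbdbcge  e
   10  e$ahehdehechfbdbcgedfd  d
   11  echfbdbcgedfde$ahehdeh  h
   12  edfde$ahehdehechfbdbcg  g
   13  ehdehechfbdbcgedfde$ah  h
   14  ehechfbdbcgedfde$ahehd  d
   15  fbdbcgedfde$ahehdehech  h
   16  fde$ahehdehechfbdbcged  d
   17  gedfde$ahehdehechfbdbc  c
   18  hdehechfbdbcgedfde$ahe  e
   19  hechfbdbcgedfde$ahehde  e
   20  hehdehechfbdbcgedfde$a  a
   21  hfbdbcgedfde$ahehdehec  c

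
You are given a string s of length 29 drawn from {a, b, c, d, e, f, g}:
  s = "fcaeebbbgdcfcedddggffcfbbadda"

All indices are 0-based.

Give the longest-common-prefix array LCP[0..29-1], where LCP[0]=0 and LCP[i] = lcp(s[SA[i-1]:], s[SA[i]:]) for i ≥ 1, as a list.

[0, 1, 1, 0, 1, 2, 2, 1, 0, 1, 1, 2, 0, 1, 1, 2, 2, 1, 0, 1, 1, 0, 1, 2, 2, 1, 0, 1, 1]

rank→(start, suffix):
  0 → (28, 'a')
  1 → (25, 'adda')
  2 → (2, 'aeebbbgdcfcedddggffcfbbadda')
  3 → (24, 'badda')
  4 → (23, 'bbadda')
  5 → (5, 'bbbgdcfcedddggffcfbbadda')
  6 → (6, 'bbgdcfcedddggffcfbbadda')
  7 → (7, 'bgdcfcedddggffcfbbadda')
  8 → (1, 'caeebbbgdcfcedddggffcfbbadda')
  9 → (12, 'cedddggffcfbbadda')
  10 → (21, 'cfbbadda')
  11 → (10, 'cfcedddggffcfbbadda')
  12 → (27, 'da')
  13 → (9, 'dcfcedddggffcfbbadda')
  14 → (26, 'dda')
  15 → (14, 'dddggffcfbbadda')
  16 → (15, 'ddggffcfbbadda')
  17 → (16, 'dggffcfbbadda')
  18 → (4, 'ebbbgdcfcedddggffcfbbadda')
  19 → (13, 'edddggffcfbbadda')
  20 → (3, 'eebbbgdcfcedddggffcfbbadda')
  21 → (22, 'fbbadda')
  22 → (0, 'fcaeebbbgdcfcedddggffcfbbadda')
  23 → (11, 'fcedddggffcfbbadda')
  24 → (20, 'fcfbbadda')
  25 → (19, 'ffcfbbadda')
  26 → (8, 'gdcfcedddggffcfbbadda')
  27 → (18, 'gffcfbbadda')
  28 → (17, 'ggffcfbbadda')

SA = [28, 25, 2, 24, 23, 5, 6, 7, 1, 12, 21, 10, 27, 9, 26, 14, 15, 16, 4, 13, 3, 22, 0, 11, 20, 19, 8, 18, 17]
rank  pair      lcp
   1  s[28:],s[25:]  1  'a'
   2  s[25:],s[2:]  1  'a'
   3  s[2:],s[24:]  0  ''
   4  s[24:],s[23:]  1  'b'
   5  s[23:],s[5:]  2  'bb'
   6  s[5:],s[6:]  2  'bb'
   7  s[6:],s[7:]  1  'b'
   8  s[7:],s[1:]  0  ''
   9  s[1:],s[12:]  1  'c'
  10  s[12:],s[21:]  1  'c'
  11  s[21:],s[10:]  2  'cf'
  12  s[10:],s[27:]  0  ''
  13  s[27:],s[9:]  1  'd'
  14  s[9:],s[26:]  1  'd'
  15  s[26:],s[14:]  2  'dd'
  16  s[14:],s[15:]  2  'dd'
  17  s[15:],s[16:]  1  'd'
  18  s[16:],s[4:]  0  ''
  19  s[4:],s[13:]  1  'e'
  20  s[13:],s[3:]  1  'e'
  21  s[3:],s[22:]  0  ''
  22  s[22:],s[0:]  1  'f'
  23  s[0:],s[11:]  2  'fc'
  24  s[11:],s[20:]  2  'fc'
  25  s[20:],s[19:]  1  'f'
  26  s[19:],s[8:]  0  ''
  27  s[8:],s[18:]  1  'g'
  28  s[18:],s[17:]  1  'g'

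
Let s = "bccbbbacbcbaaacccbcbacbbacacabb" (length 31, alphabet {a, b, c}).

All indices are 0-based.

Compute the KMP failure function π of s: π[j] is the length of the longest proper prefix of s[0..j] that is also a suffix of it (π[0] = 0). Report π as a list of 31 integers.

π[0] = 0
j=1 s[j]='c': π[1]=0 (border '')
j=2 s[j]='c': π[2]=0 (border '')
j=3 s[j]='b': π[3]=1 (border 'b')
j=4 s[j]='b': k: 1→0; π[4]=1 (border 'b')
j=5 s[j]='b': k: 1→0; π[5]=1 (border 'b')
j=6 s[j]='a': k: 1→0; π[6]=0 (border '')
j=7 s[j]='c': π[7]=0 (border '')
j=8 s[j]='b': π[8]=1 (border 'b')
j=9 s[j]='c': π[9]=2 (border 'bc')
j=10 s[j]='b': k: 2→0; π[10]=1 (border 'b')
j=11 s[j]='a': k: 1→0; π[11]=0 (border '')
j=12 s[j]='a': π[12]=0 (border '')
j=13 s[j]='a': π[13]=0 (border '')
j=14 s[j]='c': π[14]=0 (border '')
j=15 s[j]='c': π[15]=0 (border '')
j=16 s[j]='c': π[16]=0 (border '')
j=17 s[j]='b': π[17]=1 (border 'b')
j=18 s[j]='c': π[18]=2 (border 'bc')
j=19 s[j]='b': k: 2→0; π[19]=1 (border 'b')
j=20 s[j]='a': k: 1→0; π[20]=0 (border '')
j=21 s[j]='c': π[21]=0 (border '')
j=22 s[j]='b': π[22]=1 (border 'b')
j=23 s[j]='b': k: 1→0; π[23]=1 (border 'b')
j=24 s[j]='a': k: 1→0; π[24]=0 (border '')
j=25 s[j]='c': π[25]=0 (border '')
j=26 s[j]='a': π[26]=0 (border '')
j=27 s[j]='c': π[27]=0 (border '')
j=28 s[j]='a': π[28]=0 (border '')
j=29 s[j]='b': π[29]=1 (border 'b')
j=30 s[j]='b': k: 1→0; π[30]=1 (border 'b')

[0, 0, 0, 1, 1, 1, 0, 0, 1, 2, 1, 0, 0, 0, 0, 0, 0, 1, 2, 1, 0, 0, 1, 1, 0, 0, 0, 0, 0, 1, 1]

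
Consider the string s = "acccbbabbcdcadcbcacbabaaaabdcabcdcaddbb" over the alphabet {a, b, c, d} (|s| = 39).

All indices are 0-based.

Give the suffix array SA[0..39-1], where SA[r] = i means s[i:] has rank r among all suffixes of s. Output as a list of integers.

[22, 23, 24, 20, 6, 29, 25, 17, 0, 12, 34, 38, 21, 19, 5, 37, 4, 7, 15, 8, 30, 26, 28, 16, 11, 33, 18, 3, 14, 2, 1, 9, 31, 36, 27, 10, 32, 13, 35]

rank | idx | suffix
   0 |  22 | aaaabdcabcdcaddbb
   1 |  23 | aaabdcabcdcaddbb
   2 |  24 | aabdcabcdcaddbb
   3 |  20 | abaaaabdcabcdcaddbb
   4 |   6 | abbcdcadcbcacbabaaaabdcabcdcaddbb
   5 |  29 | abcdcaddbb
   6 |  25 | abdcabcdcaddbb
   7 |  17 | acbabaaaabdcabcdcaddbb
   8 |   0 | acccbbabbcdcadcbcacbabaaaabdcabcdcaddbb
   9 |  12 | adcbcacbabaaaabdcabcdcaddbb
  10 |  34 | addbb
  11 |  38 | b
  12 |  21 | baaaabdcabcdcaddbb
  13 |  19 | babaaaabdcabcdcaddbb
  14 |   5 | babbcdcadcbcacbabaaaabdcabcdcaddbb
  15 |  37 | bb
  16 |   4 | bbabbcdcadcbcacbabaaaabdcabcdcaddbb
  17 |   7 | bbcdcadcbcacbabaaaabdcabcdcaddbb
  18 |  15 | bcacbabaaaabdcabcdcaddbb
  19 |   8 | bcdcadcbcacbabaaaabdcabcdcaddbb
  20 |  30 | bcdcaddbb
  21 |  26 | bdcabcdcaddbb
  22 |  28 | cabcdcaddbb
  23 |  16 | cacbabaaaabdcabcdcaddbb
  24 |  11 | cadcbcacbabaaaabdcabcdcaddbb
  25 |  33 | caddbb
  26 |  18 | cbabaaaabdcabcdcaddbb
  27 |   3 | cbbabbcdcadcbcacbabaaaabdcabcdcaddbb
  28 |  14 | cbcacbabaaaabdcabcdcaddbb
  29 |   2 | ccbbabbcdcadcbcacbabaaaabdcabcdcaddbb
  30 |   1 | cccbbabbcdcadcbcacbabaaaabdcabcdcaddbb
  31 |   9 | cdcadcbcacbabaaaabdcabcdcaddbb
  32 |  31 | cdcaddbb
  33 |  36 | dbb
  34 |  27 | dcabcdcaddbb
  35 |  10 | dcadcbcacbabaaaabdcabcdcaddbb
  36 |  32 | dcaddbb
  37 |  13 | dcbcacbabaaaabdcabcdcaddbb
  38 |  35 | ddbb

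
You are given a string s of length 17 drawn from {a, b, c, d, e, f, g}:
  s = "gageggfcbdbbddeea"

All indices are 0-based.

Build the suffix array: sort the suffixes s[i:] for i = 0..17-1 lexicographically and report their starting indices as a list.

rank→(start, suffix):
  0 → (16, 'a')
  1 → (1, 'ageggfcbdbbddeea')
  2 → (10, 'bbddeea')
  3 → (8, 'bdbbddeea')
  4 → (11, 'bddeea')
  5 → (7, 'cbdbbddeea')
  6 → (9, 'dbbddeea')
  7 → (12, 'ddeea')
  8 → (13, 'deea')
  9 → (15, 'ea')
  10 → (14, 'eea')
  11 → (3, 'eggfcbdbbddeea')
  12 → (6, 'fcbdbbddeea')
  13 → (0, 'gageggfcbdbbddeea')
  14 → (2, 'geggfcbdbbddeea')
  15 → (5, 'gfcbdbbddeea')
  16 → (4, 'ggfcbdbbddeea')

[16, 1, 10, 8, 11, 7, 9, 12, 13, 15, 14, 3, 6, 0, 2, 5, 4]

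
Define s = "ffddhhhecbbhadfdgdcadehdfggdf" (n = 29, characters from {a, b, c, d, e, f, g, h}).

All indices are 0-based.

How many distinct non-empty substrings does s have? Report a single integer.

408

sorted suffixes:
  #0 SA[0]=19  'adehdfggdf'
  #1 SA[1]=12  'adfdgdcadehdfggdf'
  #2 SA[2]=9  'bbhadfdgdcadehdfggdf'
  #3 SA[3]=10  'bhadfdgdcadehdfggdf'
  #4 SA[4]=18  'cadehdfggdf'
  #5 SA[5]=8  'cbbhadfdgdcadehdfggdf'
  #6 SA[6]=17  'dcadehdfggdf'
  #7 SA[7]=2  'ddhhhecbbhadfdgdcadehdfggdf'
  #8 SA[8]=20  'dehdfggdf'
  #9 SA[9]=27  'df'
  #10 SA[10]=13  'dfdgdcadehdfggdf'
  #11 SA[11]=23  'dfggdf'
  #12 SA[12]=15  'dgdcadehdfggdf'
  #13 SA[13]=3  'dhhhecbbhadfdgdcadehdfggdf'
  #14 SA[14]=7  'ecbbhadfdgdcadehdfggdf'
  #15 SA[15]=21  'ehdfggdf'
  #16 SA[16]=28  'f'
  #17 SA[17]=1  'fddhhhecbbhadfdgdcadehdfggdf'
  #18 SA[18]=14  'fdgdcadehdfggdf'
  #19 SA[19]=0  'ffddhhhecbbhadfdgdcadehdfggdf'
  #20 SA[20]=24  'fggdf'
  #21 SA[21]=16  'gdcadehdfggdf'
  #22 SA[22]=26  'gdf'
  #23 SA[23]=25  'ggdf'
  #24 SA[24]=11  'hadfdgdcadehdfggdf'
  #25 SA[25]=22  'hdfggdf'
  #26 SA[26]=6  'hecbbhadfdgdcadehdfggdf'
  #27 SA[27]=5  'hhecbbhadfdgdcadehdfggdf'
  #28 SA[28]=4  'hhhecbbhadfdgdcadehdfggdf'

SA = [19, 12, 9, 10, 18, 8, 17, 2, 20, 27, 13, 23, 15, 3, 7, 21, 28, 1, 14, 0, 24, 16, 26, 25, 11, 22, 6, 5, 4]
i: (SA[i-1],SA[i]) lcp shared
  1: (19,12) 2 'ad'
  2: (12,9) 0 ''
  3: (9,10) 1 'b'
  4: (10,18) 0 ''
  5: (18,8) 1 'c'
  6: (8,17) 0 ''
  7: (17,2) 1 'd'
  8: (2,20) 1 'd'
  9: (20,27) 1 'd'
  10: (27,13) 2 'df'
  11: (13,23) 2 'df'
  12: (23,15) 1 'd'
  13: (15,3) 1 'd'
  14: (3,7) 0 ''
  15: (7,21) 1 'e'
  16: (21,28) 0 ''
  17: (28,1) 1 'f'
  18: (1,14) 2 'fd'
  19: (14,0) 1 'f'
  20: (0,24) 1 'f'
  21: (24,16) 0 ''
  22: (16,26) 2 'gd'
  23: (26,25) 1 'g'
  24: (25,11) 0 ''
  25: (11,22) 1 'h'
  26: (22,6) 1 'h'
  27: (6,5) 1 'h'
  28: (5,4) 2 'hh'

n(n+1)/2 = 29·30/2 = 435
Σ LCP = 0 + 2 + 0 + 1 + 0 + 1 + 0 + 1 + 1 + 1 + 2 + 2 + 1 + 1 + 0 + 1 + 0 + 1 + 2 + 1 + 1 + 0 + 2 + 1 + 0 + 1 + 1 + 1 + 2 = 27
distinct = 435 − 27 = 408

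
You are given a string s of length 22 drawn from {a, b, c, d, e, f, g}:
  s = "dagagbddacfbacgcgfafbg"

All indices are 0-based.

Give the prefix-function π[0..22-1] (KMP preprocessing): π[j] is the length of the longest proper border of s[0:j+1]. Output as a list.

π[0] = 0
j=1 s[j]='a': π[1]=0 (border '')
j=2 s[j]='g': π[2]=0 (border '')
j=3 s[j]='a': π[3]=0 (border '')
j=4 s[j]='g': π[4]=0 (border '')
j=5 s[j]='b': π[5]=0 (border '')
j=6 s[j]='d': π[6]=1 (border 'd')
j=7 s[j]='d': k: 1→0; π[7]=1 (border 'd')
j=8 s[j]='a': π[8]=2 (border 'da')
j=9 s[j]='c': k: 2→0; π[9]=0 (border '')
j=10 s[j]='f': π[10]=0 (border '')
j=11 s[j]='b': π[11]=0 (border '')
j=12 s[j]='a': π[12]=0 (border '')
j=13 s[j]='c': π[13]=0 (border '')
j=14 s[j]='g': π[14]=0 (border '')
j=15 s[j]='c': π[15]=0 (border '')
j=16 s[j]='g': π[16]=0 (border '')
j=17 s[j]='f': π[17]=0 (border '')
j=18 s[j]='a': π[18]=0 (border '')
j=19 s[j]='f': π[19]=0 (border '')
j=20 s[j]='b': π[20]=0 (border '')
j=21 s[j]='g': π[21]=0 (border '')

[0, 0, 0, 0, 0, 0, 1, 1, 2, 0, 0, 0, 0, 0, 0, 0, 0, 0, 0, 0, 0, 0]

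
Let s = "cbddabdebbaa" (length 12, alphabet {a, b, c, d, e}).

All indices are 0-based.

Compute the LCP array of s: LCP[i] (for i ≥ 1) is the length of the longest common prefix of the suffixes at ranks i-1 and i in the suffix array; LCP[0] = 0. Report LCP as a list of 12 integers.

sorted suffixes:
  #0 SA[0]=11  'a'
  #1 SA[1]=10  'aa'
  #2 SA[2]=4  'abdebbaa'
  #3 SA[3]=9  'baa'
  #4 SA[4]=8  'bbaa'
  #5 SA[5]=1  'bddabdebbaa'
  #6 SA[6]=5  'bdebbaa'
  #7 SA[7]=0  'cbddabdebbaa'
  #8 SA[8]=3  'dabdebbaa'
  #9 SA[9]=2  'ddabdebbaa'
  #10 SA[10]=6  'debbaa'
  #11 SA[11]=7  'ebbaa'

SA = [11, 10, 4, 9, 8, 1, 5, 0, 3, 2, 6, 7]
rank  pair      lcp
   1  s[11:],s[10:]  1  'a'
   2  s[10:],s[4:]  1  'a'
   3  s[4:],s[9:]  0  ''
   4  s[9:],s[8:]  1  'b'
   5  s[8:],s[1:]  1  'b'
   6  s[1:],s[5:]  2  'bd'
   7  s[5:],s[0:]  0  ''
   8  s[0:],s[3:]  0  ''
   9  s[3:],s[2:]  1  'd'
  10  s[2:],s[6:]  1  'd'
  11  s[6:],s[7:]  0  ''

[0, 1, 1, 0, 1, 1, 2, 0, 0, 1, 1, 0]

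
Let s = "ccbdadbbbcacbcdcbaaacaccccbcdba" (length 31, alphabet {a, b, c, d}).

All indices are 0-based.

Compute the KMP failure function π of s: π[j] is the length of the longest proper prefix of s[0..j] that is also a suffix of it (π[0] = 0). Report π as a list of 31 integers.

π[0] = 0
j=1 s[j]='c': π[1]=1 (border 'c')
j=2 s[j]='b': k: 1→0; π[2]=0 (border '')
j=3 s[j]='d': π[3]=0 (border '')
j=4 s[j]='a': π[4]=0 (border '')
j=5 s[j]='d': π[5]=0 (border '')
j=6 s[j]='b': π[6]=0 (border '')
j=7 s[j]='b': π[7]=0 (border '')
j=8 s[j]='b': π[8]=0 (border '')
j=9 s[j]='c': π[9]=1 (border 'c')
j=10 s[j]='a': k: 1→0; π[10]=0 (border '')
j=11 s[j]='c': π[11]=1 (border 'c')
j=12 s[j]='b': k: 1→0; π[12]=0 (border '')
j=13 s[j]='c': π[13]=1 (border 'c')
j=14 s[j]='d': k: 1→0; π[14]=0 (border '')
j=15 s[j]='c': π[15]=1 (border 'c')
j=16 s[j]='b': k: 1→0; π[16]=0 (border '')
j=17 s[j]='a': π[17]=0 (border '')
j=18 s[j]='a': π[18]=0 (border '')
j=19 s[j]='a': π[19]=0 (border '')
j=20 s[j]='c': π[20]=1 (border 'c')
j=21 s[j]='a': k: 1→0; π[21]=0 (border '')
j=22 s[j]='c': π[22]=1 (border 'c')
j=23 s[j]='c': π[23]=2 (border 'cc')
j=24 s[j]='c': k: 2→1; π[24]=2 (border 'cc')
j=25 s[j]='c': k: 2→1; π[25]=2 (border 'cc')
j=26 s[j]='b': π[26]=3 (border 'ccb')
j=27 s[j]='c': k: 3→0; π[27]=1 (border 'c')
j=28 s[j]='d': k: 1→0; π[28]=0 (border '')
j=29 s[j]='b': π[29]=0 (border '')
j=30 s[j]='a': π[30]=0 (border '')

[0, 1, 0, 0, 0, 0, 0, 0, 0, 1, 0, 1, 0, 1, 0, 1, 0, 0, 0, 0, 1, 0, 1, 2, 2, 2, 3, 1, 0, 0, 0]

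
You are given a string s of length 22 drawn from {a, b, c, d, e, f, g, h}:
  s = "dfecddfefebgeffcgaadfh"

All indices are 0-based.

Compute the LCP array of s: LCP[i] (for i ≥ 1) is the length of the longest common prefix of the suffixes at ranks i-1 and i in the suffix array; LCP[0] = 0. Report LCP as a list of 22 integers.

[0, 1, 0, 0, 1, 0, 1, 3, 2, 0, 1, 1, 2, 0, 1, 2, 2, 1, 1, 0, 1, 0]

sorted suffixes:
  #0 SA[0]=17  'aadfh'
  #1 SA[1]=18  'adfh'
  #2 SA[2]=10  'bgeffcgaadfh'
  #3 SA[3]=3  'cddfefebgeffcgaadfh'
  #4 SA[4]=15  'cgaadfh'
  #5 SA[5]=4  'ddfefebgeffcgaadfh'
  #6 SA[6]=0  'dfecddfefebgeffcgaadfh'
  #7 SA[7]=5  'dfefebgeffcgaadfh'
  #8 SA[8]=19  'dfh'
  #9 SA[9]=9  'ebgeffcgaadfh'
  #10 SA[10]=2  'ecddfefebgeffcgaadfh'
  #11 SA[11]=7  'efebgeffcgaadfh'
  #12 SA[12]=12  'effcgaadfh'
  #13 SA[13]=14  'fcgaadfh'
  #14 SA[14]=8  'febgeffcgaadfh'
  #15 SA[15]=1  'fecddfefebgeffcgaadfh'
  #16 SA[16]=6  'fefebgeffcgaadfh'
  #17 SA[17]=13  'ffcgaadfh'
  #18 SA[18]=20  'fh'
  #19 SA[19]=16  'gaadfh'
  #20 SA[20]=11  'geffcgaadfh'
  #21 SA[21]=21  'h'

SA = [17, 18, 10, 3, 15, 4, 0, 5, 19, 9, 2, 7, 12, 14, 8, 1, 6, 13, 20, 16, 11, 21]
rank  pair      lcp
   1  s[17:],s[18:]  1  'a'
   2  s[18:],s[10:]  0  ''
   3  s[10:],s[3:]  0  ''
   4  s[3:],s[15:]  1  'c'
   5  s[15:],s[4:]  0  ''
   6  s[4:],s[0:]  1  'd'
   7  s[0:],s[5:]  3  'dfe'
   8  s[5:],s[19:]  2  'df'
   9  s[19:],s[9:]  0  ''
  10  s[9:],s[2:]  1  'e'
  11  s[2:],s[7:]  1  'e'
  12  s[7:],s[12:]  2  'ef'
  13  s[12:],s[14:]  0  ''
  14  s[14:],s[8:]  1  'f'
  15  s[8:],s[1:]  2  'fe'
  16  s[1:],s[6:]  2  'fe'
  17  s[6:],s[13:]  1  'f'
  18  s[13:],s[20:]  1  'f'
  19  s[20:],s[16:]  0  ''
  20  s[16:],s[11:]  1  'g'
  21  s[11:],s[21:]  0  ''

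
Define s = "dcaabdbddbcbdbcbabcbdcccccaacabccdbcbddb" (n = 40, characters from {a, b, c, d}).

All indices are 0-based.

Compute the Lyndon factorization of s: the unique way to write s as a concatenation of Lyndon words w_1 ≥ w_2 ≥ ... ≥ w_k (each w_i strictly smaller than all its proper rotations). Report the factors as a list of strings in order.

emit factor 1: 'd' (i=0, period=1)
emit factor 2: 'c' (i=1, period=1)
emit factor 3: 'aabdbddbcbdbcbabcbdcccccaacabccdbcbddb' (i=2, period=38)

["d", "c", "aabdbddbcbdbcbabcbdcccccaacabccdbcbddb"]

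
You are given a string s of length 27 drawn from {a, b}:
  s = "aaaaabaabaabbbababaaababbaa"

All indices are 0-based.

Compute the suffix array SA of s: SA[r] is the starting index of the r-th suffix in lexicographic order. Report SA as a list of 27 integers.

rank→(start, suffix):
  0 → (26, 'a')
  1 → (25, 'aa')
  2 → (0, 'aaaaabaabaabbbababaaababbaa')
  3 → (1, 'aaaabaabaabbbababaaababbaa')
  4 → (2, 'aaabaabaabbbababaaababbaa')
  5 → (18, 'aaababbaa')
  6 → (3, 'aabaabaabbbababaaababbaa')
  7 → (6, 'aabaabbbababaaababbaa')
  8 → (19, 'aababbaa')
  9 → (9, 'aabbbababaaababbaa')
  10 → (16, 'abaaababbaa')
  11 → (4, 'abaabaabbbababaaababbaa')
  12 → (7, 'abaabbbababaaababbaa')
  13 → (14, 'ababaaababbaa')
  14 → (20, 'ababbaa')
  15 → (22, 'abbaa')
  16 → (10, 'abbbababaaababbaa')
  17 → (24, 'baa')
  18 → (17, 'baaababbaa')
  19 → (5, 'baabaabbbababaaababbaa')
  20 → (8, 'baabbbababaaababbaa')
  21 → (15, 'babaaababbaa')
  22 → (13, 'bababaaababbaa')
  23 → (21, 'babbaa')
  24 → (23, 'bbaa')
  25 → (12, 'bbababaaababbaa')
  26 → (11, 'bbbababaaababbaa')

[26, 25, 0, 1, 2, 18, 3, 6, 19, 9, 16, 4, 7, 14, 20, 22, 10, 24, 17, 5, 8, 15, 13, 21, 23, 12, 11]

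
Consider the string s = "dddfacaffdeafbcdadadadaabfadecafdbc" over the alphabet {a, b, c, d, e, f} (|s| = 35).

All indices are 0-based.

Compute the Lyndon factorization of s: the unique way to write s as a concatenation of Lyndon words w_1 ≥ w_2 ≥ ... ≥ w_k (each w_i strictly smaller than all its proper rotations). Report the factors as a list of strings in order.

emit factor 1: 'dddf' (i=0, period=4)
emit factor 2: 'acaffdeafbcdadadad' (i=4, period=18)
emit factor 3: 'aabfadecafdbc' (i=22, period=13)

["dddf", "acaffdeafbcdadadad", "aabfadecafdbc"]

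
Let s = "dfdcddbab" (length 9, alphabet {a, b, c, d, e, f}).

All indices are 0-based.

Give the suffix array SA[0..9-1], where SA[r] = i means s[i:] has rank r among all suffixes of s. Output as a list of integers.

rank→(start, suffix):
  0 → (7, 'ab')
  1 → (8, 'b')
  2 → (6, 'bab')
  3 → (3, 'cddbab')
  4 → (5, 'dbab')
  5 → (2, 'dcddbab')
  6 → (4, 'ddbab')
  7 → (0, 'dfdcddbab')
  8 → (1, 'fdcddbab')

[7, 8, 6, 3, 5, 2, 4, 0, 1]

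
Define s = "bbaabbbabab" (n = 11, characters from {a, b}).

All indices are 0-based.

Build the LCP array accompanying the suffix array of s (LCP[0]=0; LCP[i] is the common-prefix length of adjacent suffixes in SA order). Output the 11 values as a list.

[0, 1, 2, 2, 0, 1, 2, 3, 1, 3, 2]

rank→(start, suffix):
  0 → (2, 'aabbbabab')
  1 → (9, 'ab')
  2 → (7, 'abab')
  3 → (3, 'abbbabab')
  4 → (10, 'b')
  5 → (1, 'baabbbabab')
  6 → (8, 'bab')
  7 → (6, 'babab')
  8 → (0, 'bbaabbbabab')
  9 → (5, 'bbabab')
  10 → (4, 'bbbabab')

SA = [2, 9, 7, 3, 10, 1, 8, 6, 0, 5, 4]
i: (SA[i-1],SA[i]) lcp shared
  1: (2,9) 1 'a'
  2: (9,7) 2 'ab'
  3: (7,3) 2 'ab'
  4: (3,10) 0 ''
  5: (10,1) 1 'b'
  6: (1,8) 2 'ba'
  7: (8,6) 3 'bab'
  8: (6,0) 1 'b'
  9: (0,5) 3 'bba'
  10: (5,4) 2 'bb'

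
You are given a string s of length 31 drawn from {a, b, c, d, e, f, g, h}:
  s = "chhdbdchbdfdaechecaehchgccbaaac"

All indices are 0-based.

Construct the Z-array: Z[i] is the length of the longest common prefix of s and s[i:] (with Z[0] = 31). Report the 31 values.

[31, 0, 0, 0, 0, 0, 2, 0, 0, 0, 0, 0, 0, 0, 2, 0, 0, 1, 0, 0, 0, 2, 0, 0, 1, 1, 0, 0, 0, 0, 1]

Z[0]=31
i=1: i≥r, start 0; Z[1]=0
i=2: i≥r, start 0; Z[2]=0
i=3: i≥r, start 0; Z[3]=0
i=4: i≥r, start 0; Z[4]=0
i=5: i≥r, start 0; Z[5]=0
i=6: i≥r, start 0; Z[6]=2 scan→box=[6,8)
i=7: min(r-i=1, Z[1]=0)=0; Z[7]=0
i=8: i≥r, start 0; Z[8]=0
i=9: i≥r, start 0; Z[9]=0
i=10: i≥r, start 0; Z[10]=0
i=11: i≥r, start 0; Z[11]=0
i=12: i≥r, start 0; Z[12]=0
i=13: i≥r, start 0; Z[13]=0
i=14: i≥r, start 0; Z[14]=2 scan→box=[14,16)
i=15: min(r-i=1, Z[1]=0)=0; Z[15]=0
i=16: i≥r, start 0; Z[16]=0
i=17: i≥r, start 0; Z[17]=1 scan→box=[17,18)
i=18: i≥r, start 0; Z[18]=0
i=19: i≥r, start 0; Z[19]=0
i=20: i≥r, start 0; Z[20]=0
i=21: i≥r, start 0; Z[21]=2 scan→box=[21,23)
i=22: min(r-i=1, Z[1]=0)=0; Z[22]=0
i=23: i≥r, start 0; Z[23]=0
i=24: i≥r, start 0; Z[24]=1 scan→box=[24,25)
i=25: i≥r, start 0; Z[25]=1 scan→box=[25,26)
i=26: i≥r, start 0; Z[26]=0
i=27: i≥r, start 0; Z[27]=0
i=28: i≥r, start 0; Z[28]=0
i=29: i≥r, start 0; Z[29]=0
i=30: i≥r, start 0; Z[30]=1 scan→box=[30,31)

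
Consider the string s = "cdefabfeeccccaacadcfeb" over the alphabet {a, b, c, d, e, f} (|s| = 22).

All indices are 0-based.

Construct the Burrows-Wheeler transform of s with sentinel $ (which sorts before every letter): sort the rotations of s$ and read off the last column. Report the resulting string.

bcfaceacacce$dacfefdecb

rank  rotation                 last
    0  $cdefabfeeccccaacadcfeb  b
    1  aacadcfeb$cdefabfeecccc  c
    2  abfeeccccaacadcfeb$cdef  f
    3  acadcfeb$cdefabfeecccca  a
    4  adcfeb$cdefabfeeccccaac  c
    5  b$cdefabfeeccccaacadcfe  e
    6  bfeeccccaacadcfeb$cdefa  a
    7  caacadcfeb$cdefabfeeccc  c
    8  cadcfeb$cdefabfeeccccaa  a
    9  ccaacadcfeb$cdefabfeecc  c
   10  cccaacadcfeb$cdefabfeec  c
   11  ccccaacadcfeb$cdefabfee  e
   12  cdefabfeeccccaacadcfeb$  $
   13  cfeb$cdefabfeeccccaacad  d
   14  dcfeb$cdefabfeeccccaaca  a
   15  defabfeeccccaacadcfeb$c  c
   16  eb$cdefabfeeccccaacadcf  f
   17  eccccaacadcfeb$cdefabfe  e
   18  eeccccaacadcfeb$cdefabf  f
   19  efabfeeccccaacadcfeb$cd  d
   20  fabfeeccccaacadcfeb$cde  e
   21  feb$cdefabfeeccccaacadc  c
   22  feeccccaacadcfeb$cdefab  b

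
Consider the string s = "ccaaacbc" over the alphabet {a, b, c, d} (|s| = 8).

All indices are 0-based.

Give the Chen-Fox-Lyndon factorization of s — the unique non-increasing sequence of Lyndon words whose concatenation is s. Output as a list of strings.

["c", "c", "aaacbc"]

emit factor 1: 'c' (i=0, period=1)
emit factor 2: 'c' (i=1, period=1)
emit factor 3: 'aaacbc' (i=2, period=6)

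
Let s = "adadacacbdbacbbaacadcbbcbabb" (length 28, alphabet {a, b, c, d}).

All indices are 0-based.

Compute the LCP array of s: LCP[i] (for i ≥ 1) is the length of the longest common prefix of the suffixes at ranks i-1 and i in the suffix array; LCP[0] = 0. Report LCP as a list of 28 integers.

[0, 1, 1, 3, 2, 3, 1, 3, 2, 0, 1, 2, 2, 1, 2, 2, 1, 1, 0, 2, 1, 2, 3, 2, 0, 2, 1, 1]

rank | idx | suffix
   0 |  15 | aacadcbbcbabb
   1 |  25 | abb
   2 |   4 | acacbdbacbbaacadcbbcbabb
   3 |  16 | acadcbbcbabb
   4 |  11 | acbbaacadcbbcbabb
   5 |   6 | acbdbacbbaacadcbbcbabb
   6 |   2 | adacacbdbacbbaacadcbbcbabb
   7 |   0 | adadacacbdbacbbaacadcbbcbabb
   8 |  18 | adcbbcbabb
   9 |  27 | b
  10 |  14 | baacadcbbcbabb
  11 |  24 | babb
  12 |  10 | bacbbaacadcbbcbabb
  13 |  26 | bb
  14 |  13 | bbaacadcbbcbabb
  15 |  21 | bbcbabb
  16 |  22 | bcbabb
  17 |   8 | bdbacbbaacadcbbcbabb
  18 |   5 | cacbdbacbbaacadcbbcbabb
  19 |  17 | cadcbbcbabb
  20 |  23 | cbabb
  21 |  12 | cbbaacadcbbcbabb
  22 |  20 | cbbcbabb
  23 |   7 | cbdbacbbaacadcbbcbabb
  24 |   3 | dacacbdbacbbaacadcbbcbabb
  25 |   1 | dadacacbdbacbbaacadcbbcbabb
  26 |   9 | dbacbbaacadcbbcbabb
  27 |  19 | dcbbcbabb

SA = [15, 25, 4, 16, 11, 6, 2, 0, 18, 27, 14, 24, 10, 26, 13, 21, 22, 8, 5, 17, 23, 12, 20, 7, 3, 1, 9, 19]
i: (SA[i-1],SA[i]) lcp shared
  1: (15,25) 1 'a'
  2: (25,4) 1 'a'
  3: (4,16) 3 'aca'
  4: (16,11) 2 'ac'
  5: (11,6) 3 'acb'
  6: (6,2) 1 'a'
  7: (2,0) 3 'ada'
  8: (0,18) 2 'ad'
  9: (18,27) 0 ''
  10: (27,14) 1 'b'
  11: (14,24) 2 'ba'
  12: (24,10) 2 'ba'
  13: (10,26) 1 'b'
  14: (26,13) 2 'bb'
  15: (13,21) 2 'bb'
  16: (21,22) 1 'b'
  17: (22,8) 1 'b'
  18: (8,5) 0 ''
  19: (5,17) 2 'ca'
  20: (17,23) 1 'c'
  21: (23,12) 2 'cb'
  22: (12,20) 3 'cbb'
  23: (20,7) 2 'cb'
  24: (7,3) 0 ''
  25: (3,1) 2 'da'
  26: (1,9) 1 'd'
  27: (9,19) 1 'd'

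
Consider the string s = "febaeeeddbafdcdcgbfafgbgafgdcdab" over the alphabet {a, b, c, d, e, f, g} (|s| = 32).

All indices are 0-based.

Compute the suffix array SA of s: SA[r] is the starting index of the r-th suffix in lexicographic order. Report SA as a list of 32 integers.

[30, 3, 10, 19, 24, 31, 2, 9, 17, 22, 28, 13, 15, 29, 8, 27, 12, 14, 7, 1, 6, 5, 4, 18, 11, 0, 20, 25, 23, 16, 21, 26]

sorted suffixes:
  #0 SA[0]=30  'ab'
  #1 SA[1]=3  'aeeeddbafdcdcgbfafgbgafgdcdab'
  #2 SA[2]=10  'afdcdcgbfafgbgafgdcdab'
  #3 SA[3]=19  'afgbgafgdcdab'
  #4 SA[4]=24  'afgdcdab'
  #5 SA[5]=31  'b'
  #6 SA[6]=2  'baeeeddbafdcdcgbfafgbgafgdcdab'
  #7 SA[7]=9  'bafdcdcgbfafgbgafgdcdab'
  #8 SA[8]=17  'bfafgbgafgdcdab'
  #9 SA[9]=22  'bgafgdcdab'
  #10 SA[10]=28  'cdab'
  #11 SA[11]=13  'cdcgbfafgbgafgdcdab'
  #12 SA[12]=15  'cgbfafgbgafgdcdab'
  #13 SA[13]=29  'dab'
  #14 SA[14]=8  'dbafdcdcgbfafgbgafgdcdab'
  #15 SA[15]=27  'dcdab'
  #16 SA[16]=12  'dcdcgbfafgbgafgdcdab'
  #17 SA[17]=14  'dcgbfafgbgafgdcdab'
  #18 SA[18]=7  'ddbafdcdcgbfafgbgafgdcdab'
  #19 SA[19]=1  'ebaeeeddbafdcdcgbfafgbgafgdcdab'
  #20 SA[20]=6  'eddbafdcdcgbfafgbgafgdcdab'
  #21 SA[21]=5  'eeddbafdcdcgbfafgbgafgdcdab'
  #22 SA[22]=4  'eeeddbafdcdcgbfafgbgafgdcdab'
  #23 SA[23]=18  'fafgbgafgdcdab'
  #24 SA[24]=11  'fdcdcgbfafgbgafgdcdab'
  #25 SA[25]=0  'febaeeeddbafdcdcgbfafgbgafgdcdab'
  #26 SA[26]=20  'fgbgafgdcdab'
  #27 SA[27]=25  'fgdcdab'
  #28 SA[28]=23  'gafgdcdab'
  #29 SA[29]=16  'gbfafgbgafgdcdab'
  #30 SA[30]=21  'gbgafgdcdab'
  #31 SA[31]=26  'gdcdab'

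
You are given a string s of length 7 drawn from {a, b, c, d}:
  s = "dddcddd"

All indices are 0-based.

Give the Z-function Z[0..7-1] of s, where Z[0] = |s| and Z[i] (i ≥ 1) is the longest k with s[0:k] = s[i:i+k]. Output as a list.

Z[0]=7
i=1: outside box; Z[1]=2 scan→box=[1,3)
i=2: min(r-i=1, Z[1]=2)=1; Z[2]=1
i=3: outside box; Z[3]=0
i=4: outside box; Z[4]=3 scan→box=[4,7)
i=5: min(r-i=2, Z[1]=2)=2; Z[5]=2
i=6: min(r-i=1, Z[2]=1)=1; Z[6]=1

[7, 2, 1, 0, 3, 2, 1]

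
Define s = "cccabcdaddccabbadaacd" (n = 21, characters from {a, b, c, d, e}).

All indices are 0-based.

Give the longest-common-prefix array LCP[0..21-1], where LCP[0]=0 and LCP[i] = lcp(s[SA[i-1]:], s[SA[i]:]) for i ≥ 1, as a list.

[0, 1, 2, 1, 1, 2, 0, 1, 1, 0, 3, 1, 4, 2, 1, 2, 0, 1, 2, 1, 1]

rank→(start, suffix):
  0 → (17, 'aacd')
  1 → (12, 'abbadaacd')
  2 → (3, 'abcdaddccabbadaacd')
  3 → (18, 'acd')
  4 → (15, 'adaacd')
  5 → (7, 'addccabbadaacd')
  6 → (14, 'badaacd')
  7 → (13, 'bbadaacd')
  8 → (4, 'bcdaddccabbadaacd')
  9 → (11, 'cabbadaacd')
  10 → (2, 'cabcdaddccabbadaacd')
  11 → (10, 'ccabbadaacd')
  12 → (1, 'ccabcdaddccabbadaacd')
  13 → (0, 'cccabcdaddccabbadaacd')
  14 → (19, 'cd')
  15 → (5, 'cdaddccabbadaacd')
  16 → (20, 'd')
  17 → (16, 'daacd')
  18 → (6, 'daddccabbadaacd')
  19 → (9, 'dccabbadaacd')
  20 → (8, 'ddccabbadaacd')

SA = [17, 12, 3, 18, 15, 7, 14, 13, 4, 11, 2, 10, 1, 0, 19, 5, 20, 16, 6, 9, 8]
i: (SA[i-1],SA[i]) lcp shared
  1: (17,12) 1 'a'
  2: (12,3) 2 'ab'
  3: (3,18) 1 'a'
  4: (18,15) 1 'a'
  5: (15,7) 2 'ad'
  6: (7,14) 0 ''
  7: (14,13) 1 'b'
  8: (13,4) 1 'b'
  9: (4,11) 0 ''
  10: (11,2) 3 'cab'
  11: (2,10) 1 'c'
  12: (10,1) 4 'ccab'
  13: (1,0) 2 'cc'
  14: (0,19) 1 'c'
  15: (19,5) 2 'cd'
  16: (5,20) 0 ''
  17: (20,16) 1 'd'
  18: (16,6) 2 'da'
  19: (6,9) 1 'd'
  20: (9,8) 1 'd'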